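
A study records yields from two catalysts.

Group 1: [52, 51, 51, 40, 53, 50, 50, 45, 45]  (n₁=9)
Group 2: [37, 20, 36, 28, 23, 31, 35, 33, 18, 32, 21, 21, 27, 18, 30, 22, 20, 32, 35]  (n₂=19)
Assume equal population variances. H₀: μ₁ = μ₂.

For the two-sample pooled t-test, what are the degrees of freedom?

degrees of freedom = 26

df = n₁ + n₂ − 2 = 9 + 19 − 2 = 26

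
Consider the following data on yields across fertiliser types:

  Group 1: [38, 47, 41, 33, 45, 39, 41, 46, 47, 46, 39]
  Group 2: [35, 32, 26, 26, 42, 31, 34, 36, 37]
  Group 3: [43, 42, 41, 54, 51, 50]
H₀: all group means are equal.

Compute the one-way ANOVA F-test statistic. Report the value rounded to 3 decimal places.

Group means [42.00, 33.22, 46.83], grand mean 40.077
SSB = Σnᵢ(x̄ᵢ−x̄)² = 737.457; SSW = ΣΣ(x−x̄ᵢ)² = 572.389
MSB = 737.457/2 = 368.7286; MSW = 572.389/23 = 24.8865
F = MSB/MSW = 14.8164
df = (2, 23)

test statistic = 14.816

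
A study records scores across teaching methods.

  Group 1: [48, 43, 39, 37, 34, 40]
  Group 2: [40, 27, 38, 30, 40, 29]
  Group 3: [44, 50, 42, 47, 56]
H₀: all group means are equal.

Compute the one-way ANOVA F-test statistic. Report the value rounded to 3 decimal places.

test statistic = 8.706

Group means [40.17, 34.00, 47.80], grand mean 40.235
SSB = Σnᵢ(x̄ᵢ−x̄)² = 519.425; SSW = ΣΣ(x−x̄ᵢ)² = 417.633
MSB = 519.425/2 = 259.7127; MSW = 417.633/14 = 29.8310
F = MSB/MSW = 8.7061
df = (2, 14)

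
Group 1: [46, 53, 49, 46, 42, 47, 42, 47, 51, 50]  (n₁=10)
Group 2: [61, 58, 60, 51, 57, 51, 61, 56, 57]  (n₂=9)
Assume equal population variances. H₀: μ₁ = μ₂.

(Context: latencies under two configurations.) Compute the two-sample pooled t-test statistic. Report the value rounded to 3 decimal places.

test statistic = -5.662

x̄₁=47.300, s₁=3.592, n₁=10
x̄₂=56.889, s₂=3.790, n₂=9
s_p² = [9·3.592² + 8·3.790²]/17 = 13.5876
SE = √(s_p²·(1/10+1/9)) = 1.6937
t = (47.300−56.889)/1.6937 = -5.6616
df = 17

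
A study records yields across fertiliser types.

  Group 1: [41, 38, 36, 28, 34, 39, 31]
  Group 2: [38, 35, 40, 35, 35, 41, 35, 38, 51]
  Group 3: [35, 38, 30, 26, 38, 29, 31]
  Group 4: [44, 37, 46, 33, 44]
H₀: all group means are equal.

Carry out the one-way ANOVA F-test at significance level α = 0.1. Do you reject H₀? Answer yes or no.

reject H₀: yes

Group means [35.29, 38.67, 32.43, 40.80], grand mean 36.643
SSB = Σnᵢ(x̄ᵢ−x̄)² = 260.486; SSW = ΣΣ(x−x̄ᵢ)² = 593.943
MSB = 260.486/3 = 86.8286; MSW = 593.943/24 = 24.7476
F = MSB/MSW = 3.5086
df = (3, 24)
p-value (upper-tail) = 0.03064
At α=0.1: p < α → reject H₀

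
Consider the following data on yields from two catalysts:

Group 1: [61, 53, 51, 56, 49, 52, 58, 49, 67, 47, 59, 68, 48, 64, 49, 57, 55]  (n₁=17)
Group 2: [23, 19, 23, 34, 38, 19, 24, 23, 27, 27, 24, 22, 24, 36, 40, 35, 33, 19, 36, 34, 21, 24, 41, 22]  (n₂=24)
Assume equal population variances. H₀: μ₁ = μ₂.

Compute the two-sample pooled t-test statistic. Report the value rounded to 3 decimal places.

x̄₁=55.471, s₁=6.644, n₁=17
x̄₂=27.833, s₂=7.197, n₂=24
s_p² = [16·6.644² + 23·7.197²]/39 = 48.6556
SE = √(s_p²·(1/17+1/24)) = 2.2112
t = (55.471−27.833)/2.2112 = 12.4988
df = 39

test statistic = 12.499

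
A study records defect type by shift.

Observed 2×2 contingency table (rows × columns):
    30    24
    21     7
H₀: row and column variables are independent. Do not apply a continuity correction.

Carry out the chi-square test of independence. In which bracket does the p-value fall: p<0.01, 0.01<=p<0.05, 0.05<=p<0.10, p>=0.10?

Row totals [54, 28], col totals [51, 31], n=82
χ² = (30−33.59)²/33.59 + (24−20.41)²/20.41 + (21−17.41)²/17.41 + (7−10.59)²/10.59 = 2.9650
df = 1
p-value (upper-tail) = 0.08508
→ bracket: 0.05<=p<0.10

p-value bracket: 0.05<=p<0.10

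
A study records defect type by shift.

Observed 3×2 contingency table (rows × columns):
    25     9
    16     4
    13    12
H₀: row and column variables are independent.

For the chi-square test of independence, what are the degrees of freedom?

degrees of freedom = 2

df = (r−1)(c−1) = (3−1)·(2−1) = 2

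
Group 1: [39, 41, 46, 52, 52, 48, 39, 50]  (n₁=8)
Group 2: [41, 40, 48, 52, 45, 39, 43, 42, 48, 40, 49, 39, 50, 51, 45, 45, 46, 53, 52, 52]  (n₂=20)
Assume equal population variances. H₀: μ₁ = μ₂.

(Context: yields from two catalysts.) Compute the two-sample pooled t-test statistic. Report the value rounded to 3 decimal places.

test statistic = -0.060

x̄₁=45.875, s₁=5.540, n₁=8
x̄₂=46.000, s₂=4.801, n₂=20
s_p² = [7·5.540² + 19·4.801²]/26 = 25.1106
SE = √(s_p²·(1/8+1/20)) = 2.0963
t = (45.875−46.000)/2.0963 = -0.0596
df = 26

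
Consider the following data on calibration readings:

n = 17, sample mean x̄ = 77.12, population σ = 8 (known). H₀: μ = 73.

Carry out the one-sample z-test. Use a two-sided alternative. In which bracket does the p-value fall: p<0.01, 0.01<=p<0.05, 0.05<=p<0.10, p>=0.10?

p-value bracket: 0.01<=p<0.05

SE = σ/√n = 8/√17 = 1.9403
z = (x̄−μ₀)/SE = (77.12−73)/1.9403 = 2.1234
p-value (two-sided) = 0.03372
→ bracket: 0.01<=p<0.05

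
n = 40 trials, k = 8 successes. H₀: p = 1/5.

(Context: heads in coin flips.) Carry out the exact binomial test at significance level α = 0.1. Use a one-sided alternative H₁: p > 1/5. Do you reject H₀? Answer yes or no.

reject H₀: no

Exact binomial: n=40, k=8, p₀=1/5=0.2000
P(X≥8) from Σ C(n,i)·p₀^i·(1−p₀)^(n−i)
p-value (one-sided, H₁ greater) = 0.56285
At α=0.1: p ≥ α → fail to reject H₀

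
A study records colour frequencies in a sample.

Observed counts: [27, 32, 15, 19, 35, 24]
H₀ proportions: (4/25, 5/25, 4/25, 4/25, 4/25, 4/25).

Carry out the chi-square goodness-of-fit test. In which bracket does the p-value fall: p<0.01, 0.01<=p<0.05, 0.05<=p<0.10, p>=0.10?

n = 152; E_i = n·p_i = [24.32, 30.40, 24.32, 24.32, 24.32, 24.32]
χ² = (27−24.32)²/24.32 + (32−30.40)²/30.40 + (15−24.32)²/24.32 + (19−24.32)²/24.32 + (35−24.32)²/24.32 + (24−24.32)²/24.32 = 9.8092
df = 5
p-value (upper-tail) = 0.08083
→ bracket: 0.05<=p<0.10

p-value bracket: 0.05<=p<0.10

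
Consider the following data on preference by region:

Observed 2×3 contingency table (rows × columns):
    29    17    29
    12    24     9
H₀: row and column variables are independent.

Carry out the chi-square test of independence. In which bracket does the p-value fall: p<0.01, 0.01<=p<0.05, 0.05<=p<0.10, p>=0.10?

p-value bracket: p<0.01

Row totals [75, 45], col totals [41, 41, 38], n=120
χ² = (29−25.62)²/25.62 + (17−25.62)²/25.62 + (29−23.75)²/23.75 + (12−15.38)²/15.38 + (24−15.38)²/15.38 + (9−14.25)²/14.25 = 12.0216
df = 2
p-value (upper-tail) = 0.00245
→ bracket: p<0.01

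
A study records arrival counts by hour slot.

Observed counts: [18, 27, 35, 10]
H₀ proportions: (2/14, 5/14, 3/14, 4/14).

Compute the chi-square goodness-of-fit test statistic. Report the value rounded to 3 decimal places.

test statistic = 25.287

n = 90; E_i = n·p_i = [12.86, 32.14, 19.29, 25.71]
χ² = (18−12.86)²/12.86 + (27−32.14)²/32.14 + (35−19.29)²/19.29 + (10−25.71)²/25.71 = 25.2874
df = 3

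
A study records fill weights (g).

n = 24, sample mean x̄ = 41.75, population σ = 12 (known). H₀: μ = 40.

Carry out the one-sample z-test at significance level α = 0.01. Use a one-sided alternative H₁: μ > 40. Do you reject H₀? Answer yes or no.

reject H₀: no

SE = σ/√n = 12/√24 = 2.4495
z = (x̄−μ₀)/SE = (41.75−40)/2.4495 = 0.7144
p-value (one-sided, H₁ greater) = 0.23748
At α=0.01: p ≥ α → fail to reject H₀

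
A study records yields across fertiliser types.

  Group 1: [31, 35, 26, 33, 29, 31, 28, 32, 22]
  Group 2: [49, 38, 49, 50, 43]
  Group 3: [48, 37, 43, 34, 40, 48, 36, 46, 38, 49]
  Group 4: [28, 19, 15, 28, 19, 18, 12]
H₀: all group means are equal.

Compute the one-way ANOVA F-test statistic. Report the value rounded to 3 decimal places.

test statistic = 35.306

Group means [29.67, 45.80, 41.90, 19.86], grand mean 34.000
SSB = Σnᵢ(x̄ᵢ−x̄)² = 2889.443; SSW = ΣΣ(x−x̄ᵢ)² = 736.557
MSB = 2889.443/3 = 963.1476; MSW = 736.557/27 = 27.2799
F = MSB/MSW = 35.3061
df = (3, 27)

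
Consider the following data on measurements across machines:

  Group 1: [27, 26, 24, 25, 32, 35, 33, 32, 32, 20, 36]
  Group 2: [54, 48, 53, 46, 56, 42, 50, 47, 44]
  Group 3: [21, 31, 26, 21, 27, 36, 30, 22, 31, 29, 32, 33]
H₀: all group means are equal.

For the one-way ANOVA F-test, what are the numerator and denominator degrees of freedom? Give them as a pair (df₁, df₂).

k = 3 groups, N = 32 total
df = (k−1, N−k) = (3−1, 32−3) = (2, 29)

degrees of freedom = [2, 29]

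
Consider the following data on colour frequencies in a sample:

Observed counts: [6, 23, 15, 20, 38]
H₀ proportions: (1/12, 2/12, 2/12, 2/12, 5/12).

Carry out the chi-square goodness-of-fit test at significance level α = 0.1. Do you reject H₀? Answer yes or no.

n = 102; E_i = n·p_i = [8.50, 17.00, 17.00, 17.00, 42.50]
χ² = (6−8.50)²/8.50 + (23−17.00)²/17.00 + (15−17.00)²/17.00 + (20−17.00)²/17.00 + (38−42.50)²/42.50 = 4.0941
df = 4
p-value (upper-tail) = 0.39342
At α=0.1: p ≥ α → fail to reject H₀

reject H₀: no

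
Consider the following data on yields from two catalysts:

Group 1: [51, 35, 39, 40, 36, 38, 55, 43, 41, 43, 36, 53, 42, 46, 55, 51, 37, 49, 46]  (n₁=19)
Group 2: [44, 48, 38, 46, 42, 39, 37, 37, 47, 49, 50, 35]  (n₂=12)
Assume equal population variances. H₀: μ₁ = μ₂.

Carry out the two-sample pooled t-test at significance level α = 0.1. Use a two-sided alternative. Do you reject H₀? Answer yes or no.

reject H₀: no

x̄₁=44.000, s₁=6.683, n₁=19
x̄₂=42.667, s₂=5.331, n₂=12
s_p² = [18·6.683² + 11·5.331²]/29 = 38.5057
SE = √(s_p²·(1/19+1/12)) = 2.2881
t = (44.000−42.667)/2.2881 = 0.5827
df = 29
p-value (two-sided) = 0.56458
At α=0.1: p ≥ α → fail to reject H₀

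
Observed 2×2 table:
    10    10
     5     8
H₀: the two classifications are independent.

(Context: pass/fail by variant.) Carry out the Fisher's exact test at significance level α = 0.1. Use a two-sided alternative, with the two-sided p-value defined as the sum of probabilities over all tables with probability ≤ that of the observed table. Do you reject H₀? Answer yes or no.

Margins: r₁=20, r₂=13, c₁=15, c₂=18, n=33
p_obs = C(20,10)·C(13,5)/C(33,15); sum pmf over tables with pmf ≤ p_obs
p-value (two-sided) = 0.72211
At α=0.1: p ≥ α → fail to reject H₀

reject H₀: no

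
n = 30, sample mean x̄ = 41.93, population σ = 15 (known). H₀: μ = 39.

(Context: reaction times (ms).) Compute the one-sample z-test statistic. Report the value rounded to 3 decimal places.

test statistic = 1.070

SE = σ/√n = 15/√30 = 2.7386
z = (x̄−μ₀)/SE = (41.93−39)/2.7386 = 1.0699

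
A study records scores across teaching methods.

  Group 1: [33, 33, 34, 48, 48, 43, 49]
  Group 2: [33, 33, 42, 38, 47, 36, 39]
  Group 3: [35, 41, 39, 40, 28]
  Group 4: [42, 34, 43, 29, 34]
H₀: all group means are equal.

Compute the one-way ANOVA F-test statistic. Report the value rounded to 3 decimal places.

test statistic = 0.792

Group means [41.14, 38.29, 36.60, 36.40], grand mean 38.375
SSB = Σnᵢ(x̄ᵢ−x̄)² = 88.939; SSW = ΣΣ(x−x̄ᵢ)² = 748.686
MSB = 88.939/3 = 29.6464; MSW = 748.686/20 = 37.4343
F = MSB/MSW = 0.7920
df = (3, 20)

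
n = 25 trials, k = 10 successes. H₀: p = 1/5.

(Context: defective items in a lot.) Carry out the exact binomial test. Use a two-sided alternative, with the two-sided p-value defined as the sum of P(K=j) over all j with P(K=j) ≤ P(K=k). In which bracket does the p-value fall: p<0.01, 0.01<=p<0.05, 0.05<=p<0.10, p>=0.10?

Exact binomial: n=25, k=10, p₀=1/5=0.2000
P(X=j) = C(n,j)·p₀^j·(1−p₀)^(n−j); p = Σ P(X=j) over j with P(X=j) ≤ P(X=10)
p-value (two-sided) = 0.02111
→ bracket: 0.01<=p<0.05

p-value bracket: 0.01<=p<0.05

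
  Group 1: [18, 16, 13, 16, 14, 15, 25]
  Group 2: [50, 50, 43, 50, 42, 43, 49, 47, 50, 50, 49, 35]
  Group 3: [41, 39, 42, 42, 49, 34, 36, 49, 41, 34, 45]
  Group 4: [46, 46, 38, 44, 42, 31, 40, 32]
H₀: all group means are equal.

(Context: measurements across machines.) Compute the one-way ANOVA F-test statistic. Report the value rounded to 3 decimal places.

test statistic = 54.962

Group means [16.71, 46.50, 41.09, 39.88], grand mean 38.053
SSB = Σnᵢ(x̄ᵢ−x̄)² = 4171.682; SSW = ΣΣ(x−x̄ᵢ)² = 860.213
MSB = 4171.682/3 = 1390.5607; MSW = 860.213/34 = 25.3004
F = MSB/MSW = 54.9621
df = (3, 34)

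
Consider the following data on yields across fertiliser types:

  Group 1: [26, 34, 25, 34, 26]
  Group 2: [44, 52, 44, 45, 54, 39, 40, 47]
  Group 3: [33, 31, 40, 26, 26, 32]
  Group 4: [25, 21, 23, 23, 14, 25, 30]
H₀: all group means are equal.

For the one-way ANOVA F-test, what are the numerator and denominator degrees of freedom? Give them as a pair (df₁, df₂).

k = 4 groups, N = 26 total
df = (k−1, N−k) = (4−1, 26−4) = (3, 22)

degrees of freedom = [3, 22]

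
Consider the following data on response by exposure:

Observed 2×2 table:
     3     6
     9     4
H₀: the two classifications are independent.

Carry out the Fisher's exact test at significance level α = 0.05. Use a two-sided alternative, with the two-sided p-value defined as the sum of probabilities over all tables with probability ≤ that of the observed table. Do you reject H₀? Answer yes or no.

Margins: r₁=9, r₂=13, c₁=12, c₂=10, n=22
p_obs = C(9,3)·C(13,9)/C(22,12); sum pmf over tables with pmf ≤ p_obs
p-value (two-sided) = 0.19195
At α=0.05: p ≥ α → fail to reject H₀

reject H₀: no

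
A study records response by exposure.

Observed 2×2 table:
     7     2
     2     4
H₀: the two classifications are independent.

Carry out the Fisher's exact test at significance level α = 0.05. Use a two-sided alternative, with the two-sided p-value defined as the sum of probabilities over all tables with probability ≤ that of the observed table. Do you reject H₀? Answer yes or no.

reject H₀: no

Margins: r₁=9, r₂=6, c₁=9, c₂=6, n=15
p_obs = C(9,7)·C(6,2)/C(15,9); sum pmf over tables with pmf ≤ p_obs
p-value (two-sided) = 0.13566
At α=0.05: p ≥ α → fail to reject H₀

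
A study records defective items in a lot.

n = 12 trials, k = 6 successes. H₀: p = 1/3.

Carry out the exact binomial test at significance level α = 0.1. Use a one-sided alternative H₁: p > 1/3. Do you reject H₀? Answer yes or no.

Exact binomial: n=12, k=6, p₀=1/3=0.3333
P(X≥6) from Σ C(n,i)·p₀^i·(1−p₀)^(n−i)
p-value (one-sided, H₁ greater) = 0.17772
At α=0.1: p ≥ α → fail to reject H₀

reject H₀: no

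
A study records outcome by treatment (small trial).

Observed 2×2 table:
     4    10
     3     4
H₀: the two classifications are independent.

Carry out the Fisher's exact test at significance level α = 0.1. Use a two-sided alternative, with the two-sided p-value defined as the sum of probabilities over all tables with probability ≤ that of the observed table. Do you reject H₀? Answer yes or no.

reject H₀: no

Margins: r₁=14, r₂=7, c₁=7, c₂=14, n=21
p_obs = C(14,4)·C(7,3)/C(21,7); sum pmf over tables with pmf ≤ p_obs
p-value (two-sided) = 0.63844
At α=0.1: p ≥ α → fail to reject H₀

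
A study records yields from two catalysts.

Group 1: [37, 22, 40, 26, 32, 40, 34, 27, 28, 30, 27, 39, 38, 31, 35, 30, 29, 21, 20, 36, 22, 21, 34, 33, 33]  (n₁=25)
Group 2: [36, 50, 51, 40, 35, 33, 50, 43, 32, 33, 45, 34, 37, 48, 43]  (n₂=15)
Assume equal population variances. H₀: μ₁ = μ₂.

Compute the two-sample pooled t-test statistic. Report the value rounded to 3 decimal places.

x̄₁=30.600, s₁=6.225, n₁=25
x̄₂=40.667, s₂=6.914, n₂=15
s_p² = [24·6.225² + 14·6.914²]/38 = 42.0877
SE = √(s_p²·(1/25+1/15)) = 2.1188
t = (30.600−40.667)/2.1188 = -4.7511
df = 38

test statistic = -4.751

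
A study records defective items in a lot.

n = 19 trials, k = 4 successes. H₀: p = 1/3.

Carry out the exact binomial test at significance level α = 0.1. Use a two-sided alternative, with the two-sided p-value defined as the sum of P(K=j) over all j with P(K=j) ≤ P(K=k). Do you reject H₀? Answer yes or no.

reject H₀: no

Exact binomial: n=19, k=4, p₀=1/3=0.3333
P(X=j) = C(n,j)·p₀^j·(1−p₀)^(n−j); p = Σ P(X=j) over j with P(X=j) ≤ P(X=4)
p-value (two-sided) = 0.33409
At α=0.1: p ≥ α → fail to reject H₀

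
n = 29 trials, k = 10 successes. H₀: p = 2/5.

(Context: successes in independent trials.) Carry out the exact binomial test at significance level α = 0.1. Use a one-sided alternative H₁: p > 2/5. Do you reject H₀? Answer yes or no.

Exact binomial: n=29, k=10, p₀=2/5=0.4000
P(X≥10) from Σ C(n,i)·p₀^i·(1−p₀)^(n−i)
p-value (one-sided, H₁ greater) = 0.78532
At α=0.1: p ≥ α → fail to reject H₀

reject H₀: no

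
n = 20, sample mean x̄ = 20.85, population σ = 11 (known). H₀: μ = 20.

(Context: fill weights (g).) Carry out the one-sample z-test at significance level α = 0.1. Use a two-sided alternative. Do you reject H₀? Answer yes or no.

reject H₀: no

SE = σ/√n = 11/√20 = 2.4597
z = (x̄−μ₀)/SE = (20.85−20)/2.4597 = 0.3456
p-value (two-sided) = 0.72966
At α=0.1: p ≥ α → fail to reject H₀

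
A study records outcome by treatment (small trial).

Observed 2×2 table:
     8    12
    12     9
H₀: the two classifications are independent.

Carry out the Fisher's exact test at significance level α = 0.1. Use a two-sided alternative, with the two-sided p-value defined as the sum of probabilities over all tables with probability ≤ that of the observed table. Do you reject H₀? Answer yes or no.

Margins: r₁=20, r₂=21, c₁=20, c₂=21, n=41
p_obs = C(20,8)·C(21,12)/C(41,20); sum pmf over tables with pmf ≤ p_obs
p-value (two-sided) = 0.35430
At α=0.1: p ≥ α → fail to reject H₀

reject H₀: no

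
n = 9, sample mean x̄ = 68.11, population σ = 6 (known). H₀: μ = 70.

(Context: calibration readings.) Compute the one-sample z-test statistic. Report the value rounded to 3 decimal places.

test statistic = -0.945

SE = σ/√n = 6/√9 = 2.0000
z = (x̄−μ₀)/SE = (68.11−70)/2.0000 = -0.9450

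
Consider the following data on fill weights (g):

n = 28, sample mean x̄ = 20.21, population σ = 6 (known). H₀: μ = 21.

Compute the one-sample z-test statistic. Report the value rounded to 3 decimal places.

test statistic = -0.697

SE = σ/√n = 6/√28 = 1.1339
z = (x̄−μ₀)/SE = (20.21−21)/1.1339 = -0.6967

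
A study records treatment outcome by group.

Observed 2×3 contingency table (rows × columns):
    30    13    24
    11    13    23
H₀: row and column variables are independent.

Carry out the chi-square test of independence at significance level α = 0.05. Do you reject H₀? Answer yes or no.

reject H₀: no

Row totals [67, 47], col totals [41, 26, 47], n=114
χ² = (30−24.10)²/24.10 + (13−15.28)²/15.28 + (24−27.62)²/27.62 + (11−16.90)²/16.90 + (13−10.72)²/10.72 + (23−19.38)²/19.38 = 5.4862
df = 2
p-value (upper-tail) = 0.06437
At α=0.05: p ≥ α → fail to reject H₀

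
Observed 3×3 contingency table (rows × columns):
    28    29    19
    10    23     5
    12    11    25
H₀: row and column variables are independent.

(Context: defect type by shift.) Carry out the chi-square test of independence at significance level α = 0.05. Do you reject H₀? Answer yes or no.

reject H₀: yes

Row totals [76, 38, 48], col totals [50, 63, 49], n=162
χ² = (28−23.46)²/23.46 + (29−29.56)²/29.56 + (19−22.99)²/22.99 + (10−11.73)²/11.73 + (23−14.78)²/14.78 + (5−11.49)²/11.49 + (12−14.81)²/14.81 + (11−18.67)²/18.67 + (25−14.52)²/14.52 = 21.3311
df = 4
p-value (upper-tail) = 0.00027
At α=0.05: p < α → reject H₀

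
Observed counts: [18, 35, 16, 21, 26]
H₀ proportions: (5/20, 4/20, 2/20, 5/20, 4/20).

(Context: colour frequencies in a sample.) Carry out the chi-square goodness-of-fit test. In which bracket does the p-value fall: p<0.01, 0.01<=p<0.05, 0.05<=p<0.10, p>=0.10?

p-value bracket: p<0.01

n = 116; E_i = n·p_i = [29.00, 23.20, 11.60, 29.00, 23.20]
χ² = (18−29.00)²/29.00 + (35−23.20)²/23.20 + (16−11.60)²/11.60 + (21−29.00)²/29.00 + (26−23.20)²/23.20 = 14.3879
df = 4
p-value (upper-tail) = 0.00615
→ bracket: p<0.01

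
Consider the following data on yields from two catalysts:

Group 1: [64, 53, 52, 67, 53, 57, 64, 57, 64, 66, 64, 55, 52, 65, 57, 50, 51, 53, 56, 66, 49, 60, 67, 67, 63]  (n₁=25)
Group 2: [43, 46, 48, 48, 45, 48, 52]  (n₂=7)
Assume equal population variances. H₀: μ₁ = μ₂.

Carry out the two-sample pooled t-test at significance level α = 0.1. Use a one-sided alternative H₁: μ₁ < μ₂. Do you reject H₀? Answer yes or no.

x̄₁=58.880, s₁=6.227, n₁=25
x̄₂=47.143, s₂=2.854, n₂=7
s_p² = [24·6.227² + 6·2.854²]/30 = 32.6499
SE = √(s_p²·(1/25+1/7)) = 2.4434
t = (58.880−47.143)/2.4434 = 4.8036
df = 30
p-value (one-sided, H₁ less) = 0.99998
At α=0.1: p ≥ α → fail to reject H₀

reject H₀: no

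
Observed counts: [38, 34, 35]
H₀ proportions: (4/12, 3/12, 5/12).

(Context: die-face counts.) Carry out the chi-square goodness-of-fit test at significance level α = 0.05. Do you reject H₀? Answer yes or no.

reject H₀: no

n = 107; E_i = n·p_i = [35.67, 26.75, 44.58]
χ² = (38−35.67)²/35.67 + (34−26.75)²/26.75 + (35−44.58)²/44.58 = 4.1776
df = 2
p-value (upper-tail) = 0.12384
At α=0.05: p ≥ α → fail to reject H₀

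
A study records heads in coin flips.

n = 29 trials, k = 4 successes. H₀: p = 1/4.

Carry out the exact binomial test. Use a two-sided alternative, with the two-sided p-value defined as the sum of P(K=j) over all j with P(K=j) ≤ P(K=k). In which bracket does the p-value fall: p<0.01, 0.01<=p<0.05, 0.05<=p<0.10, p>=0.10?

Exact binomial: n=29, k=4, p₀=1/4=0.2500
P(X=j) = C(n,j)·p₀^j·(1−p₀)^(n−j); p = Σ P(X=j) over j with P(X=j) ≤ P(X=4)
p-value (two-sided) = 0.20086
→ bracket: p>=0.10

p-value bracket: p>=0.10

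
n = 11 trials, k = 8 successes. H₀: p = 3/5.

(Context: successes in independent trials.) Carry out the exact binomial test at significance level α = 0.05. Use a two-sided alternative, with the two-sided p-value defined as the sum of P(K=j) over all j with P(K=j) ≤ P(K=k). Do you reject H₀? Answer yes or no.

reject H₀: no

Exact binomial: n=11, k=8, p₀=3/5=0.6000
P(X=j) = C(n,j)·p₀^j·(1−p₀)^(n−j); p = Σ P(X=j) over j with P(X=j) ≤ P(X=8)
p-value (two-sided) = 0.54279
At α=0.05: p ≥ α → fail to reject H₀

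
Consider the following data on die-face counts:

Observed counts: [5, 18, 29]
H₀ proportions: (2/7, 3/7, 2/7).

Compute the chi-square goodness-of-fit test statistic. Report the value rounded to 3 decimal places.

n = 52; E_i = n·p_i = [14.86, 22.29, 14.86]
χ² = (5−14.86)²/14.86 + (18−22.29)²/22.29 + (29−14.86)²/14.86 = 20.8269
df = 2

test statistic = 20.827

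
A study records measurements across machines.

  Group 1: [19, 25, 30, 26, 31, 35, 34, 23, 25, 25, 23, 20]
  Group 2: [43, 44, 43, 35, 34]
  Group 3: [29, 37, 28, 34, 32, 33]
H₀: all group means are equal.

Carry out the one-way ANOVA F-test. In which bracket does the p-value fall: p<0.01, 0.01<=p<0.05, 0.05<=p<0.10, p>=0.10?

Group means [26.33, 39.80, 32.17], grand mean 30.783
SSB = Σnᵢ(x̄ᵢ−x̄)² = 655.613; SSW = ΣΣ(x−x̄ᵢ)² = 440.300
MSB = 655.613/2 = 327.8065; MSW = 440.300/20 = 22.0150
F = MSB/MSW = 14.8901
df = (2, 20)
p-value (upper-tail) = 0.00011
→ bracket: p<0.01

p-value bracket: p<0.01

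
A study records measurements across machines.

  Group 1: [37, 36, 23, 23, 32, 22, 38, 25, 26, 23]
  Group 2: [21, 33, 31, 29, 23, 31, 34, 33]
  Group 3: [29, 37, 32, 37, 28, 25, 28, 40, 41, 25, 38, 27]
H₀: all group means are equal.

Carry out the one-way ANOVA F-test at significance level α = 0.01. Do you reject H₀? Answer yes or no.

reject H₀: no

Group means [28.50, 29.38, 32.25], grand mean 30.233
SSB = Σnᵢ(x̄ᵢ−x̄)² = 84.742; SSW = ΣΣ(x−x̄ᵢ)² = 940.625
MSB = 84.742/2 = 42.3708; MSW = 940.625/27 = 34.8380
F = MSB/MSW = 1.2162
df = (2, 27)
p-value (upper-tail) = 0.31207
At α=0.01: p ≥ α → fail to reject H₀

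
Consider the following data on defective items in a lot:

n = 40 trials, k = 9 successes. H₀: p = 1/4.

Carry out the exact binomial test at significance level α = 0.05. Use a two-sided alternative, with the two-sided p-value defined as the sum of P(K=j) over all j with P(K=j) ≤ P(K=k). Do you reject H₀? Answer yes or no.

Exact binomial: n=40, k=9, p₀=1/4=0.2500
P(X=j) = C(n,j)·p₀^j·(1−p₀)^(n−j); p = Σ P(X=j) over j with P(X=j) ≤ P(X=9)
p-value (two-sided) = 0.85564
At α=0.05: p ≥ α → fail to reject H₀

reject H₀: no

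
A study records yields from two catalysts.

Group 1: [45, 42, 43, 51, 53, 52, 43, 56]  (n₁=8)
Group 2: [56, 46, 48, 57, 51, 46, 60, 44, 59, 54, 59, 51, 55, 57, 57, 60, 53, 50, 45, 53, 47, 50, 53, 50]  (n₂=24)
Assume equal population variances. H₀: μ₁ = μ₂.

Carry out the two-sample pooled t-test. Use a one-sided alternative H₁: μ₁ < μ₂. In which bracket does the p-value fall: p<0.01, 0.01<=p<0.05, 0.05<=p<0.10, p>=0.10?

x̄₁=48.125, s₁=5.463, n₁=8
x̄₂=52.542, s₂=4.961, n₂=24
s_p² = [7·5.463² + 23·4.961²]/30 = 25.8278
SE = √(s_p²·(1/8+1/24)) = 2.0748
t = (48.125−52.542)/2.0748 = -2.1288
df = 30
p-value (one-sided, H₁ less) = 0.02080
→ bracket: 0.01<=p<0.05

p-value bracket: 0.01<=p<0.05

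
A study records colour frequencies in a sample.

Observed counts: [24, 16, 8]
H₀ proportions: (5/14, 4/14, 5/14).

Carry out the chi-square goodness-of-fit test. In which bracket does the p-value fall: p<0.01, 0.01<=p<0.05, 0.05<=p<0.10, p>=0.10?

n = 48; E_i = n·p_i = [17.14, 13.71, 17.14]
χ² = (24−17.14)²/17.14 + (16−13.71)²/13.71 + (8−17.14)²/17.14 = 8.0000
df = 2
p-value (upper-tail) = 0.01832
→ bracket: 0.01<=p<0.05

p-value bracket: 0.01<=p<0.05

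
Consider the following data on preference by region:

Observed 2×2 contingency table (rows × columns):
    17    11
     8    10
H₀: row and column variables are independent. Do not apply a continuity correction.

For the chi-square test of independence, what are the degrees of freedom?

df = (r−1)(c−1) = (2−1)·(2−1) = 1

degrees of freedom = 1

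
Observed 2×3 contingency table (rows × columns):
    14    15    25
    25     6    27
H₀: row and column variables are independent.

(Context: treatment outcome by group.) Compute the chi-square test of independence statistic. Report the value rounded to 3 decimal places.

Row totals [54, 58], col totals [39, 21, 52], n=112
χ² = (14−18.80)²/18.80 + (15−10.12)²/10.12 + (25−25.07)²/25.07 + (25−20.20)²/20.20 + (6−10.88)²/10.88 + (27−26.93)²/26.93 = 6.9026
df = 2

test statistic = 6.903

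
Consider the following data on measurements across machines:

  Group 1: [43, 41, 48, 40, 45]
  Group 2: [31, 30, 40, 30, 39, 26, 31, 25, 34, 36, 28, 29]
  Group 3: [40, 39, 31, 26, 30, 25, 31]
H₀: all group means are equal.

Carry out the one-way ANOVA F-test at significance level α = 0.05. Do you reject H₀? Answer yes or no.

reject H₀: yes

Group means [43.40, 31.58, 31.71], grand mean 34.083
SSB = Σnᵢ(x̄ᵢ−x̄)² = 548.288; SSW = ΣΣ(x−x̄ᵢ)² = 495.545
MSB = 548.288/2 = 274.1440; MSW = 495.545/21 = 23.5974
F = MSB/MSW = 11.6176
df = (2, 21)
p-value (upper-tail) = 0.00040
At α=0.05: p < α → reject H₀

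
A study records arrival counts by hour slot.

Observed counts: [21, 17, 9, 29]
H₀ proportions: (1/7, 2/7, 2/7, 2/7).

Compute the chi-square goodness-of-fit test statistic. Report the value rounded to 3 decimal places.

test statistic = 20.388

n = 76; E_i = n·p_i = [10.86, 21.71, 21.71, 21.71]
χ² = (21−10.86)²/10.86 + (17−21.71)²/21.71 + (9−21.71)²/21.71 + (29−21.71)²/21.71 = 20.3882
df = 3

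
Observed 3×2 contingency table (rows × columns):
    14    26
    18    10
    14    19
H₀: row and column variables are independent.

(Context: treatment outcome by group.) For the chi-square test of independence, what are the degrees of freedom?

degrees of freedom = 2

df = (r−1)(c−1) = (3−1)·(2−1) = 2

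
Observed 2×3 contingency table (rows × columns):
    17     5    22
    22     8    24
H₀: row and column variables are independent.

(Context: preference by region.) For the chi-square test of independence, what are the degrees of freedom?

degrees of freedom = 2

df = (r−1)(c−1) = (2−1)·(3−1) = 2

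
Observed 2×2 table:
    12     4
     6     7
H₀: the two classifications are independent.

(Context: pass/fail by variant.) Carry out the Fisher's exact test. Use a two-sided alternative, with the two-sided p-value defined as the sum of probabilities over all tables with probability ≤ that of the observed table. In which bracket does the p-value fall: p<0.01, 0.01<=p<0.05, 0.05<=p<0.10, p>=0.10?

Margins: r₁=16, r₂=13, c₁=18, c₂=11, n=29
p_obs = C(16,12)·C(13,6)/C(29,18); sum pmf over tables with pmf ≤ p_obs
p-value (two-sided) = 0.14264
→ bracket: p>=0.10

p-value bracket: p>=0.10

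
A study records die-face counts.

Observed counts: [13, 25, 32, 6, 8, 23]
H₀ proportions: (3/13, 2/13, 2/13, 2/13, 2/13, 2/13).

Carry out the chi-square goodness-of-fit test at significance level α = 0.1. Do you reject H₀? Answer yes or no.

reject H₀: yes

n = 107; E_i = n·p_i = [24.69, 16.46, 16.46, 16.46, 16.46, 16.46]
χ² = (13−24.69)²/24.69 + (25−16.46)²/16.46 + (32−16.46)²/16.46 + (6−16.46)²/16.46 + (8−16.46)²/16.46 + (23−16.46)²/16.46 = 38.2274
df = 5
p-value (upper-tail) = 0.00000
At α=0.1: p < α → reject H₀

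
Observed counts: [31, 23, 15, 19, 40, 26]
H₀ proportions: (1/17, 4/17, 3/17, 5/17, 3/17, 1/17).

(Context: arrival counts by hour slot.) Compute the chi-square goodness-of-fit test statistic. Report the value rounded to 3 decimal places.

n = 154; E_i = n·p_i = [9.06, 36.24, 27.18, 45.29, 27.18, 9.06]
χ² = (31−9.06)²/9.06 + (23−36.24)²/36.24 + (15−27.18)²/27.18 + (19−45.29)²/45.29 + (40−27.18)²/27.18 + (26−9.06)²/9.06 = 116.4306
df = 5

test statistic = 116.431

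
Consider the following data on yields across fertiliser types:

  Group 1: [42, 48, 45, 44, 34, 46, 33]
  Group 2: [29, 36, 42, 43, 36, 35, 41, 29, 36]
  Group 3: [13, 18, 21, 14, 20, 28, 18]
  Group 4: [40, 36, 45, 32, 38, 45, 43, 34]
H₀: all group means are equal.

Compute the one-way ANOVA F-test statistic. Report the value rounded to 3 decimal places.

test statistic = 27.732

Group means [41.71, 36.33, 18.86, 39.12], grand mean 34.323
SSB = Σnᵢ(x̄ᵢ−x̄)² = 2277.613; SSW = ΣΣ(x−x̄ᵢ)² = 739.161
MSB = 2277.613/3 = 759.2045; MSW = 739.161/27 = 27.3763
F = MSB/MSW = 27.7322
df = (3, 27)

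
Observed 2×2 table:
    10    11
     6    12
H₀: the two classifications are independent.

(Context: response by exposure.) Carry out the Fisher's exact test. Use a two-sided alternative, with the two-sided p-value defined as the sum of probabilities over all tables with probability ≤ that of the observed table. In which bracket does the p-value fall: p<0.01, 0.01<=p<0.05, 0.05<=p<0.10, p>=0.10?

Margins: r₁=21, r₂=18, c₁=16, c₂=23, n=39
p_obs = C(21,10)·C(18,6)/C(39,16); sum pmf over tables with pmf ≤ p_obs
p-value (two-sided) = 0.51584
→ bracket: p>=0.10

p-value bracket: p>=0.10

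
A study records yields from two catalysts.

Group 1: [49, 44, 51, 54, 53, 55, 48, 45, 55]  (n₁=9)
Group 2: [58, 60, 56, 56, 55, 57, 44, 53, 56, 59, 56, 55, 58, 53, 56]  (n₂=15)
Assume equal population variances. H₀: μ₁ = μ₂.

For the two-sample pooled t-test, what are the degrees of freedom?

df = n₁ + n₂ − 2 = 9 + 15 − 2 = 22

degrees of freedom = 22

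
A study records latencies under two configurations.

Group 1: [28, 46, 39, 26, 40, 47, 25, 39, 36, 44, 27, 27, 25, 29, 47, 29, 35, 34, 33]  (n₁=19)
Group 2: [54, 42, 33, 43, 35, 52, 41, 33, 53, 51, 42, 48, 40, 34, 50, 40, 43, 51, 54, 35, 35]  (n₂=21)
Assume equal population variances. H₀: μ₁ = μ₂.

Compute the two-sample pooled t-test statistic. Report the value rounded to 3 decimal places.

x̄₁=34.526, s₁=7.741, n₁=19
x̄₂=43.286, s₂=7.484, n₂=21
s_p² = [18·7.741² + 20·7.484²]/38 = 57.8690
SE = √(s_p²·(1/19+1/21)) = 2.4086
t = (34.526−43.286)/2.4086 = -3.6367
df = 38

test statistic = -3.637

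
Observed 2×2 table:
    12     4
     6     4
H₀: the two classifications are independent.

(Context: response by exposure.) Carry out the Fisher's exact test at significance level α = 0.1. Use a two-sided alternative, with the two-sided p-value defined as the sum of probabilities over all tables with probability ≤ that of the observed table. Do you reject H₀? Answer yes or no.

reject H₀: no

Margins: r₁=16, r₂=10, c₁=18, c₂=8, n=26
p_obs = C(16,12)·C(10,6)/C(26,18); sum pmf over tables with pmf ≤ p_obs
p-value (two-sided) = 0.66449
At α=0.1: p ≥ α → fail to reject H₀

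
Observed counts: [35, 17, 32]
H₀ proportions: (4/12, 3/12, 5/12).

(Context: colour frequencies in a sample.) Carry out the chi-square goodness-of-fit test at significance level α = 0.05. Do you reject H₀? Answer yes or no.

reject H₀: no

n = 84; E_i = n·p_i = [28.00, 21.00, 35.00]
χ² = (35−28.00)²/28.00 + (17−21.00)²/21.00 + (32−35.00)²/35.00 = 2.7690
df = 2
p-value (upper-tail) = 0.25044
At α=0.05: p ≥ α → fail to reject H₀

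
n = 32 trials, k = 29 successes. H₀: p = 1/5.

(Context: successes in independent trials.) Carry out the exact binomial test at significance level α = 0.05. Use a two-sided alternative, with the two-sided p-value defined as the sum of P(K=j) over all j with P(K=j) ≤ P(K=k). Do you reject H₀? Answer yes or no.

Exact binomial: n=32, k=29, p₀=1/5=0.2000
P(X=j) = C(n,j)·p₀^j·(1−p₀)^(n−j); p = Σ P(X=j) over j with P(X=j) ≤ P(X=29)
p-value (two-sided) = 0.00000
At α=0.05: p < α → reject H₀

reject H₀: yes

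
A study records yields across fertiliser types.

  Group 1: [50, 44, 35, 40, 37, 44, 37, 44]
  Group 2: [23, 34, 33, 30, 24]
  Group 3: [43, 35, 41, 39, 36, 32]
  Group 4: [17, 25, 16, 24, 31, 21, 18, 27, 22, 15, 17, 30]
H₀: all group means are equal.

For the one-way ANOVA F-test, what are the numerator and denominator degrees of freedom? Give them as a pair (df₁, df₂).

k = 4 groups, N = 31 total
df = (k−1, N−k) = (4−1, 31−4) = (3, 27)

degrees of freedom = [3, 27]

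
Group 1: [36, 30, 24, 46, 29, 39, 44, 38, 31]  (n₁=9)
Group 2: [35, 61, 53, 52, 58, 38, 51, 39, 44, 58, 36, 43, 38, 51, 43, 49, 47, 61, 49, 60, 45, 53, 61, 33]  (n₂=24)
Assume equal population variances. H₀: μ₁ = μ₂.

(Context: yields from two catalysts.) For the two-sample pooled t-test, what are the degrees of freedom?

degrees of freedom = 31

df = n₁ + n₂ − 2 = 9 + 24 − 2 = 31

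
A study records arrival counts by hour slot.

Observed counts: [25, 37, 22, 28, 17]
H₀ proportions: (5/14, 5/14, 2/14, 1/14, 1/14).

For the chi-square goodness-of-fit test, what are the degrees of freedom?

df = k − 1 = 5 − 1 = 4

degrees of freedom = 4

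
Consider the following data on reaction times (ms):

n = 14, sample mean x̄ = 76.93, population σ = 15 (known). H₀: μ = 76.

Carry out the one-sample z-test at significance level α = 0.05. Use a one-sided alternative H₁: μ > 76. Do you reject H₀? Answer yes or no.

reject H₀: no

SE = σ/√n = 15/√14 = 4.0089
z = (x̄−μ₀)/SE = (76.93−76)/4.0089 = 0.2320
p-value (one-sided, H₁ greater) = 0.40828
At α=0.05: p ≥ α → fail to reject H₀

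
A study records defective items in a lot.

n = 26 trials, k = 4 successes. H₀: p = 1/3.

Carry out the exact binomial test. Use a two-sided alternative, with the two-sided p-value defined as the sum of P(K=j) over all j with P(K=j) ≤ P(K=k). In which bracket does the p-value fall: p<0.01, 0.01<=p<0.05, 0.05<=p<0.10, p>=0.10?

Exact binomial: n=26, k=4, p₀=1/3=0.3333
P(X=j) = C(n,j)·p₀^j·(1−p₀)^(n−j); p = Σ P(X=j) over j with P(X=j) ≤ P(X=4)
p-value (two-sided) = 0.06052
→ bracket: 0.05<=p<0.10

p-value bracket: 0.05<=p<0.10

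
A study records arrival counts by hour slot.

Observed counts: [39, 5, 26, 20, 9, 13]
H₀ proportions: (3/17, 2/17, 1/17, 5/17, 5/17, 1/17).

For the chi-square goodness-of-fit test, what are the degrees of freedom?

degrees of freedom = 5

df = k − 1 = 6 − 1 = 5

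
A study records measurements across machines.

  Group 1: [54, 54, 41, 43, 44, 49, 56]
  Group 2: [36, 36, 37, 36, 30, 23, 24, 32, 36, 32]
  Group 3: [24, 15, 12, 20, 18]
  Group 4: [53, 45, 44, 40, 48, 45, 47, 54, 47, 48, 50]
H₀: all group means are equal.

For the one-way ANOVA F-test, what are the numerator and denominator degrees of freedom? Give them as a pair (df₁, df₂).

degrees of freedom = [3, 29]

k = 4 groups, N = 33 total
df = (k−1, N−k) = (4−1, 33−4) = (3, 29)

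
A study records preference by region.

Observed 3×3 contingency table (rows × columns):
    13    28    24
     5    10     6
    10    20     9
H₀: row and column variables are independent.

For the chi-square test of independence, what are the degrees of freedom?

degrees of freedom = 4

df = (r−1)(c−1) = (3−1)·(3−1) = 4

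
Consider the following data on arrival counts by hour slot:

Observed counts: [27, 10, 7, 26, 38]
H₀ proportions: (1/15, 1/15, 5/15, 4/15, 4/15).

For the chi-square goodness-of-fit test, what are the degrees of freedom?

df = k − 1 = 5 − 1 = 4

degrees of freedom = 4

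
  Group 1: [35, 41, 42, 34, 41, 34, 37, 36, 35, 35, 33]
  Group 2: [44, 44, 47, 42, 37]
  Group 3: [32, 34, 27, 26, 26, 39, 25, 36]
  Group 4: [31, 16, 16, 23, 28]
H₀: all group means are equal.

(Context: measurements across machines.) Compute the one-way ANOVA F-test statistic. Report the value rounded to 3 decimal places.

test statistic = 18.053

Group means [36.64, 42.80, 30.62, 22.80], grand mean 33.655
SSB = Σnᵢ(x̄ᵢ−x̄)² = 1178.531; SSW = ΣΣ(x−x̄ᵢ)² = 544.020
MSB = 1178.531/3 = 392.8438; MSW = 544.020/25 = 21.7608
F = MSB/MSW = 18.0528
df = (3, 25)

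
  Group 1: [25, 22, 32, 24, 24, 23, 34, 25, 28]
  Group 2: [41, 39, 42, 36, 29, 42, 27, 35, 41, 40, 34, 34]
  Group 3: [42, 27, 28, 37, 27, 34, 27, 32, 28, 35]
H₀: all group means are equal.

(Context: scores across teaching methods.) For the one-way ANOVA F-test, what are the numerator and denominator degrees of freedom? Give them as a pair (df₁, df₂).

degrees of freedom = [2, 28]

k = 3 groups, N = 31 total
df = (k−1, N−k) = (3−1, 31−3) = (2, 28)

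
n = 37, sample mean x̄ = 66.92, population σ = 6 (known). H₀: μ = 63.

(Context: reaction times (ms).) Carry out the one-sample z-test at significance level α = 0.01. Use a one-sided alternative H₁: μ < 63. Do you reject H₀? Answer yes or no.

reject H₀: no

SE = σ/√n = 6/√37 = 0.9864
z = (x̄−μ₀)/SE = (66.92−63)/0.9864 = 3.9741
p-value (one-sided, H₁ less) = 0.99996
At α=0.01: p ≥ α → fail to reject H₀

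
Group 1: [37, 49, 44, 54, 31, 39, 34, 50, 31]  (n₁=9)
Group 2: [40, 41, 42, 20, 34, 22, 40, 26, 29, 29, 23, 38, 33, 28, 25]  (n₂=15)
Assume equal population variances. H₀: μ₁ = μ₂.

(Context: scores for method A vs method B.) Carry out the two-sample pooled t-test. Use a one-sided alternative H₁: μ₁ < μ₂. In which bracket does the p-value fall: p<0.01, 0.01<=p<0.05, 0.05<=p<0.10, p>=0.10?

x̄₁=41.000, s₁=8.602, n₁=9
x̄₂=31.333, s₂=7.499, n₂=15
s_p² = [8·8.602² + 14·7.499²]/22 = 62.6970
SE = √(s_p²·(1/9+1/15)) = 3.3386
t = (41.000−31.333)/3.3386 = 2.8954
df = 22
p-value (one-sided, H₁ less) = 0.99580
→ bracket: p>=0.10

p-value bracket: p>=0.10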